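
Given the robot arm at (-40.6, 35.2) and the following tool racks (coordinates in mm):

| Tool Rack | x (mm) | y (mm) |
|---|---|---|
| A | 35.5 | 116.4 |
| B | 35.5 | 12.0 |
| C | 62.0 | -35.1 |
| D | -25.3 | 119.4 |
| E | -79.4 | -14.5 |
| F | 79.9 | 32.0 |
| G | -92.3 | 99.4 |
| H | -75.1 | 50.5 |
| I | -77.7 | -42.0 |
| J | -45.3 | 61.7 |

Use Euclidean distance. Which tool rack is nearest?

J

Distances from (-40.6, 35.2):
A: √((76.1)² + (81.2)²) = √(5791.210 + 6593.440) = 111.3 mm
B: √((76.1)² + (-23.2)²) = √(5791.210 + 538.240) = 79.6 mm
C: √((102.6)² + (-70.3)²) = √(10526.760 + 4942.090) = 124.4 mm
D: √((15.3)² + (84.2)²) = √(234.090 + 7089.640) = 85.6 mm
E: √((-38.8)² + (-49.7)²) = √(1505.440 + 2470.090) = 63.1 mm
F: √((120.5)² + (-3.2)²) = √(14520.250 + 10.240) = 120.5 mm
G: √((-51.7)² + (64.2)²) = √(2672.890 + 4121.640) = 82.4 mm
H: √((-34.5)² + (15.3)²) = √(1190.250 + 234.090) = 37.7 mm
I: √((-37.1)² + (-77.2)²) = √(1376.410 + 5959.840) = 85.7 mm
J: √((-4.7)² + (26.5)²) = √(22.090 + 702.250) = 26.9 mm
Minimum: J at 26.9 mm.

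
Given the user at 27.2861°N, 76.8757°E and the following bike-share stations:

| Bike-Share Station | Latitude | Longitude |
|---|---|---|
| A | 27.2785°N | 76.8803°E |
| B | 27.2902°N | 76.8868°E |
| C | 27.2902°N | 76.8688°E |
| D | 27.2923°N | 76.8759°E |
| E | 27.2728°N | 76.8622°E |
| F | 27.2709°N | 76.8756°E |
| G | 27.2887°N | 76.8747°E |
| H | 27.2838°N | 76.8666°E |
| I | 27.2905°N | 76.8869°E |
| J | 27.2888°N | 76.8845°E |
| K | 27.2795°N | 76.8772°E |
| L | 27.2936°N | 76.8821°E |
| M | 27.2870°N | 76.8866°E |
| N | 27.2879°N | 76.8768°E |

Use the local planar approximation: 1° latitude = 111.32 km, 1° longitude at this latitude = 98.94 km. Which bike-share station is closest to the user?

N

Distances from 27.2861°N, 76.8757°E:
A: √((-0.0076·111.32)² + (0.0046·98.94)²) = √(0.715770 + 0.207138) = 0.9607 km
B: √((0.0041·111.32)² + (0.0111·98.94)²) = √(0.208312 + 1.206118) = 1.1893 km
C: √((0.0041·111.32)² + (-0.0069·98.94)²) = √(0.208312 + 0.466060) = 0.8212 km
D: √((0.0062·111.32)² + (0.0002·98.94)²) = √(0.476354 + 0.000392) = 0.6905 km
E: √((-0.0133·111.32)² + (-0.0135·98.94)²) = √(2.192046 + 1.784068) = 1.9940 km
F: √((-0.0152·111.32)² + (-0.0001·98.94)²) = √(2.863081 + 0.000098) = 1.6921 km
G: √((0.0026·111.32)² + (-0.0010·98.94)²) = √(0.083771 + 0.009789) = 0.3059 km
H: √((-0.0023·111.32)² + (-0.0091·98.94)²) = √(0.065554 + 0.810637) = 0.9361 km
I: √((0.0044·111.32)² + (0.0112·98.94)²) = √(0.239912 + 1.227948) = 1.2116 km
J: √((0.0027·111.32)² + (0.0088·98.94)²) = √(0.090339 + 0.758070) = 0.9211 km
K: √((-0.0066·111.32)² + (0.0015·98.94)²) = √(0.539802 + 0.022026) = 0.7496 km
L: √((0.0075·111.32)² + (0.0064·98.94)²) = √(0.697058 + 0.400963) = 1.0479 km
M: √((0.0009·111.32)² + (0.0109·98.94)²) = √(0.010038 + 1.163046) = 1.0831 km
N: √((0.0018·111.32)² + (0.0011·98.94)²) = √(0.040151 + 0.011845) = 0.2280 km
Minimum: N at 0.2280 km.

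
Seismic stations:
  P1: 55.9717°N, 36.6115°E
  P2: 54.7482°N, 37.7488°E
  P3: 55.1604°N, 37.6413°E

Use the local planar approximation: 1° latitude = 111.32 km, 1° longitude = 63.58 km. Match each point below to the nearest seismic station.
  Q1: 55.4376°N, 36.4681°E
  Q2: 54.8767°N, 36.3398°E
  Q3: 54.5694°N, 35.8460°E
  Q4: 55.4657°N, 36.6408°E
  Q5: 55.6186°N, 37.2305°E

Q1 at 55.4376°N, 36.4681°E:
  P1: √((0.5341·111.32)² + (0.1434·63.58)²) = √(3535.017363 + 83.126472) = 60.1510 km
  P2: √((-0.6894·111.32)² + (1.2807·63.58)²) = √(5889.642764 + 6630.341021) = 111.8927 km
  P3: √((-0.2772·111.32)² + (1.1732·63.58)²) = √(952.210239 + 5563.974818) = 80.7229 km
  → nearest: P1 (60.1510 km)
Q2 at 54.8767°N, 36.3398°E:
  P1: √((1.0950·111.32)² + (0.2717·63.58)²) = √(14858.488541 + 298.414776) = 123.1134 km
  P2: √((-0.1285·111.32)² + (1.4090·63.58)²) = √(204.622153 + 8025.332473) = 90.7191 km
  P3: √((0.2837·111.32)² + (1.3015·63.58)²) = √(997.390132 + 6847.458235) = 88.5711 km
  → nearest: P3 (88.5711 km)
Q3 at 54.5694°N, 35.8460°E:
  P1: √((1.4023·111.32)² + (0.7655·63.58)²) = √(24368.470055 + 2368.816597) = 163.5154 km
  P2: √((0.1788·111.32)² + (1.9028·63.58)²) = √(396.169853 + 14636.166207) = 122.6064 km
  P3: √((0.5910·111.32)² + (1.7953·63.58)²) = √(4328.339890 + 13029.120747) = 131.7477 km
  → nearest: P2 (122.6064 km)
Q4 at 55.4657°N, 36.6408°E:
  P1: √((0.5060·111.32)² + (-0.0293·63.58)²) = √(3172.834572 + 3.470374) = 56.3587 km
  P2: √((-0.7175·111.32)² + (1.1080·63.58)²) = √(6379.552358 + 4962.729087) = 106.5001 km
  P3: √((-0.3053·111.32)² + (1.0005·63.58)²) = √(1155.047924 + 4046.459827) = 72.1215 km
  → nearest: P1 (56.3587 km)
Q5 at 55.6186°N, 37.2305°E:
  P1: √((0.3531·111.32)² + (-0.6190·63.58)²) = √(1545.047481 + 1548.896310) = 55.6232 km
  P2: √((-0.8704·111.32)² + (0.5183·63.58)²) = √(9388.239496 + 1085.934085) = 102.3434 km
  P3: √((-0.4582·111.32)² + (0.4108·63.58)²) = √(2601.696095 + 682.184609) = 57.3052 km
  → nearest: P1 (55.6232 km)

Q1→P1; Q2→P3; Q3→P2; Q4→P1; Q5→P1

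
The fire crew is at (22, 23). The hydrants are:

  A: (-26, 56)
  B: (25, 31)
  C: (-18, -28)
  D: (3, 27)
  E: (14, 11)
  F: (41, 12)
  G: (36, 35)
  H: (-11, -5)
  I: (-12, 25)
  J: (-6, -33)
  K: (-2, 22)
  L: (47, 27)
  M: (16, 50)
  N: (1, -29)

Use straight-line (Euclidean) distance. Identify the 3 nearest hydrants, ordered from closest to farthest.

B, E, G

Distances from (22, 23):
A: 58.2
B: 8.5
C: 64.8
D: 19.4
E: 14.4
F: 22.0
G: 18.4
H: 43.3
I: 34.1
J: 62.6
K: 24.0
L: 25.3
M: 27.7
N: 56.1
Sorted: B (8.5) < E (14.4) < G (18.4) < D (19.4) < F (22.0) < …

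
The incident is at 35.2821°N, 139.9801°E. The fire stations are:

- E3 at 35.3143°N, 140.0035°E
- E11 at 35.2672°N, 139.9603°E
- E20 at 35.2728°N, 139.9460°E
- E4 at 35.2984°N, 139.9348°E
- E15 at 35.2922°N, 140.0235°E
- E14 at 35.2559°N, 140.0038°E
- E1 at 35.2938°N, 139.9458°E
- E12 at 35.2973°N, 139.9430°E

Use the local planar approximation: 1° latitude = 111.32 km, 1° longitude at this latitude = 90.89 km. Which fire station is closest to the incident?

Distances from 35.2821°N, 139.9801°E:
E3: √((0.0322·111.32)² + (0.0234·90.89)²) = √(12.848669 + 4.523389) = 4.1680 km
E11: √((-0.0149·111.32)² + (-0.0198·90.89)²) = √(2.751180 + 3.238639) = 2.4474 km
E20: √((-0.0093·111.32)² + (-0.0341·90.89)²) = √(1.071796 + 9.605964) = 3.2677 km
E4: √((0.0163·111.32)² + (-0.0453·90.89)²) = √(3.292468 + 16.952299) = 4.4994 km
E15: √((0.0101·111.32)² + (0.0434·90.89)²) = √(1.264122 + 15.560074) = 4.1017 km
E14: √((-0.0262·111.32)² + (0.0237·90.89)²) = √(8.506462 + 4.640117) = 3.6258 km
E1: √((0.0117·111.32)² + (-0.0343·90.89)²) = √(1.696360 + 9.718975) = 3.3787 km
E12: √((0.0152·111.32)² + (-0.0371·90.89)²) = √(2.863081 + 11.370512) = 3.7727 km
Minimum: E11 at 2.4474 km.

E11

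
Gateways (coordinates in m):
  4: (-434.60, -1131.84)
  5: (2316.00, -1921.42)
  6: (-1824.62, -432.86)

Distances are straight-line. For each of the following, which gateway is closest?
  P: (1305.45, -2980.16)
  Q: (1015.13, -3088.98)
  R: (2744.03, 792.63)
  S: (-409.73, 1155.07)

P at (1305.45, -2980.16):
  4: 2538.52 m
  5: 1463.61 m
  6: 4035.60 m
  → nearest: 5 (1463.61 m)
Q at (1015.13, -3088.98):
  4: 2435.59 m
  5: 1747.99 m
  6: 3888.34 m
  → nearest: 5 (1747.99 m)
R at (2744.03, 792.63):
  4: 3715.81 m
  5: 2747.59 m
  6: 4730.16 m
  → nearest: 5 (2747.59 m)
S at (-409.73, 1155.07):
  4: 2287.05 m
  5: 4110.28 m
  6: 2126.84 m
  → nearest: 6 (2126.84 m)

P→5; Q→5; R→5; S→6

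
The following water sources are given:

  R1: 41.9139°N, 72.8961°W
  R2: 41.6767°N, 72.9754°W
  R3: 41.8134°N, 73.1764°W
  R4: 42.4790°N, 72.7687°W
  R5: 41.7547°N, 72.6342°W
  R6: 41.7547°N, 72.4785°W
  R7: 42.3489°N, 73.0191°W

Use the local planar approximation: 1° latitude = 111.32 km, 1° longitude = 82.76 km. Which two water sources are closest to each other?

Pairwise distances:
R5–R6: 12.8857 km
R2–R3: 22.5452 km
R4–R7: 25.2823 km
R1–R3: 25.7545 km
R1–R2: 27.2085 km
R1–R5: 27.9977 km
R2–R5: 29.5425 km
R1–R6: 38.8395 km
R2–R6: 42.0301 km
R3–R5: 45.3458 km
R1–R7: 49.4826 km
R3–R6: 58.1267 km
R3–R7: 61.0168 km
R1–R4: 63.7844 km
R5–R7: 73.4169 km
R2–R7: 74.9167 km
R6–R7: 79.8562 km
R4–R5: 81.3938 km
R3–R4: 81.4155 km
R4–R6: 84.1300 km
R2–R4: 90.9355 km
Closest pair: R5–R6 at 12.8857 km.

R5 and R6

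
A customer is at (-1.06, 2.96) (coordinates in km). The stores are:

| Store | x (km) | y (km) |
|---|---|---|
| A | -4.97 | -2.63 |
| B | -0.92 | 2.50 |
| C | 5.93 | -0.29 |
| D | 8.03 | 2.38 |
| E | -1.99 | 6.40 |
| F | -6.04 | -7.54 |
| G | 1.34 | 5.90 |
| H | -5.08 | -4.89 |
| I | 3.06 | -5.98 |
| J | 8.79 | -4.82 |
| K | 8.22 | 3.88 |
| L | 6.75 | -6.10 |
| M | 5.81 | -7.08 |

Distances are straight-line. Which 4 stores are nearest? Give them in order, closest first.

Distances from (-1.06, 2.96):
A: 6.82 km
B: 0.48 km
C: 7.71 km
D: 9.11 km
E: 3.56 km
F: 11.62 km
G: 3.80 km
H: 8.82 km
I: 9.84 km
J: 12.55 km
K: 9.33 km
L: 11.96 km
M: 12.17 km
Sorted: B (0.48 km) < E (3.56 km) < G (3.80 km) < A (6.82 km) < C (7.71 km) < H (8.82 km) < …

B, E, G, A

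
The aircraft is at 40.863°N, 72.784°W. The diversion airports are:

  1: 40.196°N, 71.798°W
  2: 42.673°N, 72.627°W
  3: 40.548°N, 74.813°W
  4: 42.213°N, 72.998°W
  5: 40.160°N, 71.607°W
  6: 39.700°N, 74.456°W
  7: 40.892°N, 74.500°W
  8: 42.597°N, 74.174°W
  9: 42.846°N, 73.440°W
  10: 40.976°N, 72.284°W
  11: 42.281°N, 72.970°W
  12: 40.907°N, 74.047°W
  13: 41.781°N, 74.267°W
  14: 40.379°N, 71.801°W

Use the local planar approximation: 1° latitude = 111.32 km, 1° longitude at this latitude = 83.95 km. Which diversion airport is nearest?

Distances from 40.863°N, 72.784°W:
1: √((-0.667·111.32)² + (0.986·83.95)²) = √(5513.12784 + 6851.65096) = 111.197 km
2: √((1.810·111.32)² + (0.157·83.95)²) = √(40597.89772 + 173.71635) = 201.920 km
3: √((-0.315·111.32)² + (-2.029·83.95)²) = √(1229.61033 + 29013.85892) = 173.906 km
4: √((1.350·111.32)² + (-0.214·83.95)²) = √(22584.67952 + 322.75200) = 151.352 km
5: √((-0.703·111.32)² + (1.177·83.95)²) = √(6124.30830 + 9763.24812) = 126.046 km
6: √((-1.163·111.32)² + (-1.672·83.95)²) = √(16761.22765 + 19702.16479) = 190.954 km
7: √((0.029·111.32)² + (-1.716·83.95)²) = √(10.42179 + 20752.76499) = 144.094 km
8: √((1.734·111.32)² + (-1.390·83.95)²) = √(37260.14851 + 13616.67279) = 225.559 km
9: √((1.983·111.32)² + (-0.656·83.95)²) = √(48729.48525 + 3032.83707) = 227.513 km
10: √((0.113·111.32)² + (0.500·83.95)²) = √(158.23527 + 1761.90063) = 43.819 km
11: √((1.418·111.32)² + (-0.186·83.95)²) = √(24917.17814 + 243.81886) = 158.622 km
12: √((0.044·111.32)² + (-1.263·83.95)²) = √(23.99119 + 11242.11703) = 106.142 km
13: √((0.918·111.32)² + (-1.483·83.95)²) = √(10443.15581 + 15499.71465) = 161.068 km
14: √((-0.484·111.32)² + (0.983·83.95)²) = √(2902.93371 + 6810.02077) = 98.554 km
Minimum: 10 at 43.819 km.

10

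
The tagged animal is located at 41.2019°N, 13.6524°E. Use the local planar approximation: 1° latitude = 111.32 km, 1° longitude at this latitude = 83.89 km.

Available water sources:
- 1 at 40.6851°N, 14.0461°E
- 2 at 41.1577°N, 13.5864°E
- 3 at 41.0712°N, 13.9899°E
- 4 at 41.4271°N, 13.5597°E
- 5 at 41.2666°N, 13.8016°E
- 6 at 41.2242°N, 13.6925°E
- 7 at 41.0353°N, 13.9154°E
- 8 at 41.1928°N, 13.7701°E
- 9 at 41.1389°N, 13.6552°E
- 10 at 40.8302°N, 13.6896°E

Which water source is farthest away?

Distances from 41.2019°N, 13.6524°E:
1: 66.3365 km
2: 7.4071 km
3: 31.8325 km
4: 26.2477 km
5: 14.4407 km
6: 4.1808 km
7: 28.8224 km
8: 9.9257 km
9: 7.0171 km
10: 41.4952 km
Maximum: 1 at 66.3365 km.

1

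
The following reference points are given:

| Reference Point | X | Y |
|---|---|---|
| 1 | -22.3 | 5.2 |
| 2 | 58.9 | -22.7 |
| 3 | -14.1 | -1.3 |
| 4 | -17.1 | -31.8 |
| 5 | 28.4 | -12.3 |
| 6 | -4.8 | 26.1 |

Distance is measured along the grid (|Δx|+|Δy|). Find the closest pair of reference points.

Pairwise distances:
1–2: |81.2| + |-27.9| = 81.2 + 27.9 = 109.1
1–3: |8.2| + |-6.5| = 8.2 + 6.5 = 14.7
1–4: |5.2| + |-37.0| = 5.2 + 37.0 = 42.2
1–5: |50.7| + |-17.5| = 50.7 + 17.5 = 68.2
1–6: |17.5| + |20.9| = 17.5 + 20.9 = 38.4
2–3: |-73.0| + |21.4| = 73.0 + 21.4 = 94.4
2–4: |-76.0| + |-9.1| = 76.0 + 9.1 = 85.1
2–5: |-30.5| + |10.4| = 30.5 + 10.4 = 40.9
2–6: |-63.7| + |48.8| = 63.7 + 48.8 = 112.5
3–4: |-3.0| + |-30.5| = 3.0 + 30.5 = 33.5
3–5: |42.5| + |-11.0| = 42.5 + 11.0 = 53.5
3–6: |9.3| + |27.4| = 9.3 + 27.4 = 36.7
4–5: |45.5| + |19.5| = 45.5 + 19.5 = 65.0
4–6: |12.3| + |57.9| = 12.3 + 57.9 = 70.2
5–6: |-33.2| + |38.4| = 33.2 + 38.4 = 71.6
Closest pair: 1–3 at 14.7.

1 and 3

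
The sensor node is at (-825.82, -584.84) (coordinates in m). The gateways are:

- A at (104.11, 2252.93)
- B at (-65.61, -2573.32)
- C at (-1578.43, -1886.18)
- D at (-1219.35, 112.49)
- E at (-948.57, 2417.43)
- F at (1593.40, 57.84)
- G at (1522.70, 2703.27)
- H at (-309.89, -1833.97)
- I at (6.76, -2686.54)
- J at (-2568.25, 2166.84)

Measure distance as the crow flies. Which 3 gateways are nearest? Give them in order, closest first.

D, H, C

Distances from (-825.82, -584.84):
A: √((929.93)² + (2837.77)²) = √(864769.8049 + 8052938.5729) = 2986.25 m
B: √((760.21)² + (-1988.48)²) = √(577919.2441 + 3954052.7104) = 2128.84 m
C: √((-752.61)² + (-1301.34)²) = √(566421.8121 + 1693485.7956) = 1503.30 m
D: √((-393.53)² + (697.33)²) = √(154865.8609 + 486269.1289) = 800.71 m
E: √((-122.75)² + (3002.27)²) = √(15067.5625 + 9013625.1529) = 3004.78 m
F: √((2419.22)² + (642.68)²) = √(5852625.4084 + 413037.5824) = 2503.13 m
G: √((2348.52)² + (3288.11)²) = √(5515546.1904 + 10811667.3721) = 4040.69 m
H: √((515.93)² + (-1249.13)²) = √(266183.7649 + 1560325.7569) = 1351.48 m
I: √((832.58)² + (-2101.70)²) = √(693189.4564 + 4417142.8900) = 2260.60 m
J: √((-1742.43)² + (2751.68)²) = √(3036062.3049 + 7571742.8224) = 3256.96 m
Sorted: D (800.71 m) < H (1351.48 m) < C (1503.30 m) < B (2128.84 m) < I (2260.60 m) < …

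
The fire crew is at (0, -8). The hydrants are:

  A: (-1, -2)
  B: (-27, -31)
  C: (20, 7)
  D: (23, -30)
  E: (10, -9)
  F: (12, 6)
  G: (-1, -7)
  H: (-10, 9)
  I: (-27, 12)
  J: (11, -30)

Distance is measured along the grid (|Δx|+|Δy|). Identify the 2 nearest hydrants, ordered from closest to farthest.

G, A

Distances from (0, -8):
A: |-1| + |6| = 1 + 6 = 7
B: |-27| + |-23| = 27 + 23 = 50
C: |20| + |15| = 20 + 15 = 35
D: |23| + |-22| = 23 + 22 = 45
E: |10| + |-1| = 10 + 1 = 11
F: |12| + |14| = 12 + 14 = 26
G: |-1| + |1| = 1 + 1 = 2
H: |-10| + |17| = 10 + 17 = 27
I: |-27| + |20| = 27 + 20 = 47
J: |11| + |-22| = 11 + 22 = 33
Sorted: G (2) < A (7) < E (11) < F (26) < …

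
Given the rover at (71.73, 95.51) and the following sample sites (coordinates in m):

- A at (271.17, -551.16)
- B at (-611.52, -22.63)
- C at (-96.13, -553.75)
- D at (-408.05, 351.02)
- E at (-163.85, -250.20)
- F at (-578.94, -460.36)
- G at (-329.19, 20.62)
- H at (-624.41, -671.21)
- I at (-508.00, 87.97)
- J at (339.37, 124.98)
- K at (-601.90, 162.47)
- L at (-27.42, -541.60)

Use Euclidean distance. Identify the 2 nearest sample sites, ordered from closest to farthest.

J, G

Distances from (71.73, 95.51):
A: √((199.44)² + (-646.67)²) = √(39776.3136 + 418182.0889) = 676.73 m
B: √((-683.25)² + (-118.14)²) = √(466830.5625 + 13957.0596) = 693.39 m
C: √((-167.86)² + (-649.26)²) = √(28176.9796 + 421538.5476) = 670.61 m
D: √((-479.78)² + (255.51)²) = √(230188.8484 + 65285.3601) = 543.58 m
E: √((-235.58)² + (-345.71)²) = √(55497.9364 + 119515.4041) = 418.35 m
F: √((-650.67)² + (-555.87)²) = √(423371.4489 + 308991.4569) = 855.78 m
G: √((-400.92)² + (-74.89)²) = √(160736.8464 + 5608.5121) = 407.85 m
H: √((-696.14)² + (-766.72)²) = √(484610.8996 + 587859.5584) = 1035.60 m
I: √((-579.73)² + (-7.54)²) = √(336086.8729 + 56.8516) = 579.78 m
J: √((267.64)² + (29.47)²) = √(71631.1696 + 868.4809) = 269.26 m
K: √((-673.63)² + (66.96)²) = √(453777.3769 + 4483.6416) = 676.95 m
L: √((-99.15)² + (-637.11)²) = √(9830.7225 + 405909.1521) = 644.78 m
Sorted: J (269.26 m) < G (407.85 m) < E (418.35 m) < D (543.58 m) < …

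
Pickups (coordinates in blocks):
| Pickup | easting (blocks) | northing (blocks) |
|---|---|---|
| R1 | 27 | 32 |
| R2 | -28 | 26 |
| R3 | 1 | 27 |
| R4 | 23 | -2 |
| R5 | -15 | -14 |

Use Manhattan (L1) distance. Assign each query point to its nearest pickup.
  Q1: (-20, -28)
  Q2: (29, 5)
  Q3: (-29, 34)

Q1→R5; Q2→R4; Q3→R2

Q1 at (-20, -28):
  R1: |47| + |60| = 47 + 60 = 107 blocks
  R2: |-8| + |54| = 8 + 54 = 62 blocks
  R3: |21| + |55| = 21 + 55 = 76 blocks
  R4: |43| + |26| = 43 + 26 = 69 blocks
  R5: |5| + |14| = 5 + 14 = 19 blocks
  → nearest: R5 (19 blocks)
Q2 at (29, 5):
  R1: |-2| + |27| = 2 + 27 = 29 blocks
  R2: |-57| + |21| = 57 + 21 = 78 blocks
  R3: |-28| + |22| = 28 + 22 = 50 blocks
  R4: |-6| + |-7| = 6 + 7 = 13 blocks
  R5: |-44| + |-19| = 44 + 19 = 63 blocks
  → nearest: R4 (13 blocks)
Q3 at (-29, 34):
  R1: |56| + |-2| = 56 + 2 = 58 blocks
  R2: |1| + |-8| = 1 + 8 = 9 blocks
  R3: |30| + |-7| = 30 + 7 = 37 blocks
  R4: |52| + |-36| = 52 + 36 = 88 blocks
  R5: |14| + |-48| = 14 + 48 = 62 blocks
  → nearest: R2 (9 blocks)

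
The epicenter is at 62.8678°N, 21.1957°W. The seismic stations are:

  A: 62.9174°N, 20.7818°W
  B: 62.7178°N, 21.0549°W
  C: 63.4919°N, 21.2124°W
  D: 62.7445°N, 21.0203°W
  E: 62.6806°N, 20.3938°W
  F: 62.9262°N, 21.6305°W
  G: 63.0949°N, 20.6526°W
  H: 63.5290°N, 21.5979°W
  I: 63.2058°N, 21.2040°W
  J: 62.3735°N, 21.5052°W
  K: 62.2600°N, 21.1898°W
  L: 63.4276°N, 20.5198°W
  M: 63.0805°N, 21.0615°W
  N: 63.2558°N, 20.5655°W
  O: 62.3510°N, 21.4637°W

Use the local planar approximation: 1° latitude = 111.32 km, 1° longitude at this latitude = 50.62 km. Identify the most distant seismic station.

H

Distances from 62.8678°N, 21.1957°W:
A: 21.6670 km
B: 18.1555 km
C: 69.4800 km
D: 16.3471 km
E: 45.6289 km
F: 22.9496 km
G: 37.3485 km
H: 76.3686 km
I: 37.6285 km
J: 57.2124 km
K: 67.6610 km
L: 71.0915 km
M: 24.6330 km
N: 53.6956 km
O: 59.1081 km
Maximum: H at 76.3686 km.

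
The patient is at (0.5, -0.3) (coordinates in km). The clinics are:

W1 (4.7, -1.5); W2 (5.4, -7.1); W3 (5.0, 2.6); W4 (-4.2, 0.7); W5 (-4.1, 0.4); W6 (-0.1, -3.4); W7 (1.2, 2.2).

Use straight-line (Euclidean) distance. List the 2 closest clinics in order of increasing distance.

Distances from (0.5, -0.3):
W1: 4.4 km
W2: 8.4 km
W3: 5.4 km
W4: 4.8 km
W5: 4.7 km
W6: 3.2 km
W7: 2.6 km
Sorted: W7 (2.6 km) < W6 (3.2 km) < W1 (4.4 km) < W5 (4.7 km) < …

W7, W6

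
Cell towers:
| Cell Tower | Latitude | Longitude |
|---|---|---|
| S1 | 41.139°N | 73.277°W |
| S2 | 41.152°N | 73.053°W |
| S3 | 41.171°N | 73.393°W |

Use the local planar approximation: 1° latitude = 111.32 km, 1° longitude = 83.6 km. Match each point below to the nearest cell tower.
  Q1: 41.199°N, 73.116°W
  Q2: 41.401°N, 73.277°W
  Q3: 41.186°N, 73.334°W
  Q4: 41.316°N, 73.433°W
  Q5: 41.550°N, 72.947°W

Q1 at 41.199°N, 73.116°W:
  S1: 15.026 km
  S2: 7.424 km
  S3: 23.366 km
  → nearest: S2 (7.424 km)
Q2 at 41.401°N, 73.277°W:
  S1: 29.166 km
  S2: 33.452 km
  S3: 27.379 km
  → nearest: S3 (27.379 km)
Q3 at 41.186°N, 73.334°W:
  S1: 7.077 km
  S2: 23.795 km
  S3: 5.207 km
  → nearest: S3 (5.207 km)
Q4 at 41.316°N, 73.433°W:
  S1: 23.629 km
  S2: 36.640 km
  S3: 16.484 km
  → nearest: S3 (16.484 km)
Q5 at 41.550°N, 72.947°W:
  S1: 53.426 km
  S2: 45.183 km
  S3: 56.305 km
  → nearest: S2 (45.183 km)

Q1→S2; Q2→S3; Q3→S3; Q4→S3; Q5→S2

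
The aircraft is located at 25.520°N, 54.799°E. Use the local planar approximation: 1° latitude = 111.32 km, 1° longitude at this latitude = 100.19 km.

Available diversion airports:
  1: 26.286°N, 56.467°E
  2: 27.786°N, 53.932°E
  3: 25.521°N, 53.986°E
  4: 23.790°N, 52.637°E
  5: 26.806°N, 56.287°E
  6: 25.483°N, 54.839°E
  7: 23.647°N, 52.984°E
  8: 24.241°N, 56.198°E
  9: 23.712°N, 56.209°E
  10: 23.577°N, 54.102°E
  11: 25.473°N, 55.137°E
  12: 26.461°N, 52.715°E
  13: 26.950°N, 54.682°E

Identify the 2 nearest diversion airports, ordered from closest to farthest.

Distances from 25.520°N, 54.799°E:
1: 187.615 km
2: 266.789 km
3: 81.455 km
4: 289.842 km
5: 206.688 km
6: 5.747 km
7: 276.660 km
8: 199.795 km
9: 245.896 km
10: 227.288 km
11: 34.266 km
12: 233.600 km
13: 159.619 km
Sorted: 6 (5.747 km) < 11 (34.266 km) < 3 (81.455 km) < 13 (159.619 km) < …

6, 11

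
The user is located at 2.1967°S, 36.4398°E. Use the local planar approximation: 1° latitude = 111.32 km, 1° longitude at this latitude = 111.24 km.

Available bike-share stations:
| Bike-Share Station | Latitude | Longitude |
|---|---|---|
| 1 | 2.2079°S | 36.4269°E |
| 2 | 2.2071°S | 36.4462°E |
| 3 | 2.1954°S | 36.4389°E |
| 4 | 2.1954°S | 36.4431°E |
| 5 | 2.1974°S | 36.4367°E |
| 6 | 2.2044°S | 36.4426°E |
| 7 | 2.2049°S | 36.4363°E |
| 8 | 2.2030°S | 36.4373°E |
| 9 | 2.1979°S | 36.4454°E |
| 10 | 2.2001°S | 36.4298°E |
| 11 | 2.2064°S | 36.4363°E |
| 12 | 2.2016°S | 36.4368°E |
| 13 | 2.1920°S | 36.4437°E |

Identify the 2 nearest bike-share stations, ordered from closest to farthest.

Distances from 2.1967°S, 36.4398°E:
1: 1.9010 km
2: 1.3591 km
3: 0.1760 km
4: 0.3946 km
5: 0.3535 km
6: 0.9120 km
7: 0.9924 km
8: 0.7544 km
9: 0.6371 km
10: 1.1750 km
11: 1.1479 km
12: 0.6395 km
13: 0.6797 km
Sorted: 3 (0.1760 km) < 5 (0.3535 km) < 4 (0.3946 km) < 9 (0.6371 km) < …

3, 5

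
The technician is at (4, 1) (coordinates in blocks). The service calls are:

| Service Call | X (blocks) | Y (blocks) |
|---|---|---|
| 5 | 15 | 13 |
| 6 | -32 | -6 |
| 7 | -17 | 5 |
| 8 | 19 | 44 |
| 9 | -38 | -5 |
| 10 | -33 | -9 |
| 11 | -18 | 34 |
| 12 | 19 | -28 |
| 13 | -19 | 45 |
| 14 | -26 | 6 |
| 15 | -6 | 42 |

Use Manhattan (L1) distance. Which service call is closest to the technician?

5

Distances from (4, 1):
5: |11| + |12| = 11 + 12 = 23 blocks
6: |-36| + |-7| = 36 + 7 = 43 blocks
7: |-21| + |4| = 21 + 4 = 25 blocks
8: |15| + |43| = 15 + 43 = 58 blocks
9: |-42| + |-6| = 42 + 6 = 48 blocks
10: |-37| + |-10| = 37 + 10 = 47 blocks
11: |-22| + |33| = 22 + 33 = 55 blocks
12: |15| + |-29| = 15 + 29 = 44 blocks
13: |-23| + |44| = 23 + 44 = 67 blocks
14: |-30| + |5| = 30 + 5 = 35 blocks
15: |-10| + |41| = 10 + 41 = 51 blocks
Minimum: 5 at 23 blocks.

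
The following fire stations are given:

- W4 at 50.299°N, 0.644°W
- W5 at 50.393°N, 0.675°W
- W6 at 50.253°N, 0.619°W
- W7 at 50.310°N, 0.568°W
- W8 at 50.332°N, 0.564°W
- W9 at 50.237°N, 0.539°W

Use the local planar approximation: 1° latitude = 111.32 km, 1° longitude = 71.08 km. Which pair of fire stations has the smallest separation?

Pairwise distances:
W4–W5: 10.694 km
W4–W6: 5.420 km
W4–W7: 5.539 km
W4–W8: 6.770 km
W4–W9: 10.166 km
W5–W6: 16.085 km
W5–W7: 11.967 km
W5–W8: 10.410 km
W5–W9: 19.875 km
W6–W7: 7.308 km
W6–W8: 9.624 km
W6–W9: 5.959 km
W7–W8: 2.465 km
W7–W9: 8.384 km
W8–W9: 10.724 km
Closest pair: W7–W8 at 2.465 km.

W7 and W8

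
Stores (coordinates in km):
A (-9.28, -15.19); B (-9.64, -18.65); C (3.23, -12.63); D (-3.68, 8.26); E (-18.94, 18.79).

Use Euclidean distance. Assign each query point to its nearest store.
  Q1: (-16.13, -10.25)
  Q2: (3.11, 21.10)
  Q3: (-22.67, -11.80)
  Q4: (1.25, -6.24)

Q1→A; Q2→D; Q3→A; Q4→C

Q1 at (-16.13, -10.25):
  A: √((6.85)² + (-4.94)²) = √(46.9225 + 24.4036) = 8.45 km
  B: √((6.49)² + (-8.40)²) = √(42.1201 + 70.5600) = 10.62 km
  C: √((19.36)² + (-2.38)²) = √(374.8096 + 5.6644) = 19.51 km
  D: √((12.45)² + (18.51)²) = √(155.0025 + 342.6201) = 22.31 km
  E: √((-2.81)² + (29.04)²) = √(7.8961 + 843.3216) = 29.18 km
  → nearest: A (8.45 km)
Q2 at (3.11, 21.10):
  A: √((-12.39)² + (-36.29)²) = √(153.5121 + 1316.9641) = 38.35 km
  B: √((-12.75)² + (-39.75)²) = √(162.5625 + 1580.0625) = 41.74 km
  C: √((0.12)² + (-33.73)²) = √(0.0144 + 1137.7129) = 33.73 km
  D: √((-6.79)² + (-12.84)²) = √(46.1041 + 164.8656) = 14.52 km
  E: √((-22.05)² + (-2.31)²) = √(486.2025 + 5.3361) = 22.17 km
  → nearest: D (14.52 km)
Q3 at (-22.67, -11.80):
  A: √((13.39)² + (-3.39)²) = √(179.2921 + 11.4921) = 13.81 km
  B: √((13.03)² + (-6.85)²) = √(169.7809 + 46.9225) = 14.72 km
  C: √((25.90)² + (-0.83)²) = √(670.8100 + 0.6889) = 25.91 km
  D: √((18.99)² + (20.06)²) = √(360.6201 + 402.4036) = 27.62 km
  E: √((3.73)² + (30.59)²) = √(13.9129 + 935.7481) = 30.82 km
  → nearest: A (13.81 km)
Q4 at (1.25, -6.24):
  A: √((-10.53)² + (-8.95)²) = √(110.8809 + 80.1025) = 13.82 km
  B: √((-10.89)² + (-12.41)²) = √(118.5921 + 154.0081) = 16.51 km
  C: √((1.98)² + (-6.39)²) = √(3.9204 + 40.8321) = 6.69 km
  D: √((-4.93)² + (14.50)²) = √(24.3049 + 210.2500) = 15.32 km
  E: √((-20.19)² + (25.03)²) = √(407.6361 + 626.5009) = 32.16 km
  → nearest: C (6.69 km)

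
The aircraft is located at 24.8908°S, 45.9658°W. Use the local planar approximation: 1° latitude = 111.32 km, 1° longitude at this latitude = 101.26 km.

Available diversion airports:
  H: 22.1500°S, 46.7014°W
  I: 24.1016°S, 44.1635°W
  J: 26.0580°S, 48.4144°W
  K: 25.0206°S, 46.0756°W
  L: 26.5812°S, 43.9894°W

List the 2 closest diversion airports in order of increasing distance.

K, I

Distances from 24.8908°S, 45.9658°W:
H: √((2.7408·111.32)² + (-0.7356·101.26)²) = √(93089.583365 + 5548.291717) = 314.0667 km
I: √((0.7892·111.32)² + (1.8023·101.26)²) = √(7718.280335 + 33306.577771) = 202.5459 km
J: √((-1.1672·111.32)² + (-2.4486·101.26)²) = √(16882.507569 + 61476.840055) = 279.9274 km
K: √((-0.1298·111.32)² + (-0.1098·101.26)²) = √(208.783311 + 123.617662) = 18.2319 km
L: √((-1.6904·111.32)² + (1.9764·101.26)²) = √(35409.954068 + 40052.122569) = 274.7036 km
Sorted: K (18.2319 km) < I (202.5459 km) < L (274.7036 km) < J (279.9274 km) < …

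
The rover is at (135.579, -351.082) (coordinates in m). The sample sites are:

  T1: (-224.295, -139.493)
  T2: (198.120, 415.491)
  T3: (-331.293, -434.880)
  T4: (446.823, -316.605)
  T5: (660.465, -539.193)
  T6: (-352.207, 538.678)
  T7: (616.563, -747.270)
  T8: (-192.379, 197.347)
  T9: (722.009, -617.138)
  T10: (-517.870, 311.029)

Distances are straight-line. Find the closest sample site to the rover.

Distances from (135.579, -351.082):
T1: 417.468 m
T2: 769.120 m
T3: 474.333 m
T4: 313.148 m
T5: 557.576 m
T6: 1014.696 m
T7: 623.146 m
T8: 639.008 m
T9: 643.961 m
T10: 930.262 m
Minimum: T4 at 313.148 m.

T4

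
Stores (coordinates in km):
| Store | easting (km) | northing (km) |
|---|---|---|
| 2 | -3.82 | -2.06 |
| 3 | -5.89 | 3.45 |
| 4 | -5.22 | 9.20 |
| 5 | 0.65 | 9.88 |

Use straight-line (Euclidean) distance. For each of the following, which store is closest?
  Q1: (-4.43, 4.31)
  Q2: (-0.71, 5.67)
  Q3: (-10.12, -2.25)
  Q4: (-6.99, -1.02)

Q1→3; Q2→5; Q3→2; Q4→2

Q1 at (-4.43, 4.31):
  2: √((0.61)² + (-6.37)²) = √(0.3721 + 40.5769) = 6.40 km
  3: √((-1.46)² + (-0.86)²) = √(2.1316 + 0.7396) = 1.69 km
  4: √((-0.79)² + (4.89)²) = √(0.6241 + 23.9121) = 4.95 km
  5: √((5.08)² + (5.57)²) = √(25.8064 + 31.0249) = 7.54 km
  → nearest: 3 (1.69 km)
Q2 at (-0.71, 5.67):
  2: √((-3.11)² + (-7.73)²) = √(9.6721 + 59.7529) = 8.33 km
  3: √((-5.18)² + (-2.22)²) = √(26.8324 + 4.9284) = 5.64 km
  4: √((-4.51)² + (3.53)²) = √(20.3401 + 12.4609) = 5.73 km
  5: √((1.36)² + (4.21)²) = √(1.8496 + 17.7241) = 4.42 km
  → nearest: 5 (4.42 km)
Q3 at (-10.12, -2.25):
  2: √((6.30)² + (0.19)²) = √(39.6900 + 0.0361) = 6.30 km
  3: √((4.23)² + (5.70)²) = √(17.8929 + 32.4900) = 7.10 km
  4: √((4.90)² + (11.45)²) = √(24.0100 + 131.1025) = 12.45 km
  5: √((10.77)² + (12.13)²) = √(115.9929 + 147.1369) = 16.22 km
  → nearest: 2 (6.30 km)
Q4 at (-6.99, -1.02):
  2: √((3.17)² + (-1.04)²) = √(10.0489 + 1.0816) = 3.34 km
  3: √((1.10)² + (4.47)²) = √(1.2100 + 19.9809) = 4.60 km
  4: √((1.77)² + (10.22)²) = √(3.1329 + 104.4484) = 10.37 km
  5: √((7.64)² + (10.90)²) = √(58.3696 + 118.8100) = 13.31 km
  → nearest: 2 (3.34 km)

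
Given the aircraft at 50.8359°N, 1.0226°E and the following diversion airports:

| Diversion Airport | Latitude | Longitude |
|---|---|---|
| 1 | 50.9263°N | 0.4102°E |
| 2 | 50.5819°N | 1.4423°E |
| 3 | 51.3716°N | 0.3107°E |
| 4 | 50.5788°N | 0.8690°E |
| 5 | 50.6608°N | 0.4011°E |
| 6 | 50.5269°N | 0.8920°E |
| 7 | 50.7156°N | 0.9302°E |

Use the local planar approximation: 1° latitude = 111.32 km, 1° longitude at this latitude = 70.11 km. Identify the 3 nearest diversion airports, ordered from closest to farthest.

Distances from 50.8359°N, 1.0226°E:
1: √((0.0904·111.32)² + (-0.6124·70.11)²) = √(101.270570 + 1843.445482) = 44.0989 km
2: √((-0.2540·111.32)² + (0.4197·70.11)²) = √(799.491459 + 865.840453) = 40.8085 km
3: √((0.5357·111.32)² + (-0.7119·70.11)²) = √(3556.228745 + 2491.138766) = 77.7648 km
4: √((-0.2571·111.32)² + (-0.1536·70.11)²) = √(819.125693 + 115.969121) = 30.5793 km
5: √((-0.1751·111.32)² + (-0.6215·70.11)²) = √(379.943210 + 1898.638137) = 47.7345 km
6: √((-0.3090·111.32)² + (-0.1306·70.11)²) = √(1183.214148 + 83.839038) = 35.5957 km
7: √((-0.1203·111.32)² + (-0.0924·70.11)²) = √(179.340200 + 41.966609) = 14.8764 km
Sorted: 7 (14.8764 km) < 4 (30.5793 km) < 6 (35.5957 km) < 2 (40.8085 km) < 1 (44.0989 km) < …

7, 4, 6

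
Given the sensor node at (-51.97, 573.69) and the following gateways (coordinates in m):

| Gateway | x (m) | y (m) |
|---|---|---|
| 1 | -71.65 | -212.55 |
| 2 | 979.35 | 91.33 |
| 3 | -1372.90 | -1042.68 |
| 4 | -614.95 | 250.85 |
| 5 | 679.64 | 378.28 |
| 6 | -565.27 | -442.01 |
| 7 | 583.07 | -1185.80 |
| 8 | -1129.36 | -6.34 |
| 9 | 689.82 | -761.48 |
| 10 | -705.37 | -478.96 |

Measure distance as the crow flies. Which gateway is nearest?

4

Distances from (-51.97, 573.69):
1: 786.49 m
2: 1138.55 m
3: 2087.46 m
4: 648.98 m
5: 757.26 m
6: 1138.03 m
7: 1870.58 m
8: 1223.60 m
9: 1527.39 m
10: 1238.95 m
Minimum: 4 at 648.98 m.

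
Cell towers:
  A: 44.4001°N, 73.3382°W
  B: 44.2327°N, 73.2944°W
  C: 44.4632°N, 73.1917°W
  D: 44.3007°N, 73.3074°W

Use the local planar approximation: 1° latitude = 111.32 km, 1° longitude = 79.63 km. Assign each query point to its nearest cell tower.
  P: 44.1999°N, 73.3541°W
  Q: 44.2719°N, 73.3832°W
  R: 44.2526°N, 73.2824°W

P→B; Q→D; R→B

P at 44.1999°N, 73.3541°W:
  A: 22.3222 km
  B: 5.9943 km
  C: 32.0366 km
  D: 11.8212 km
  → nearest: B (5.9943 km)
Q at 44.2719°N, 73.3832°W:
  A: 14.7142 km
  B: 8.3092 km
  C: 26.1923 km
  D: 6.8346 km
  → nearest: D (6.8346 km)
R at 44.2526°N, 73.2824°W:
  A: 17.0103 km
  B: 2.4126 km
  C: 24.5313 km
  D: 5.7126 km
  → nearest: B (2.4126 km)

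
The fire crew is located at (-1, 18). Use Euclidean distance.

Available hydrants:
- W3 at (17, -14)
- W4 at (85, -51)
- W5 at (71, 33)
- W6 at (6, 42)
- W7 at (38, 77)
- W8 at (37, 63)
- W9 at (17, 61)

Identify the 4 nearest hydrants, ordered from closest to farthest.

Distances from (-1, 18):
W3: √((18)² + (-32)²) = √(324.000 + 1024.000) = 36.7
W4: √((86)² + (-69)²) = √(7396.000 + 4761.000) = 110.3
W5: √((72)² + (15)²) = √(5184.000 + 225.000) = 73.5
W6: √((7)² + (24)²) = √(49.000 + 576.000) = 25.0
W7: √((39)² + (59)²) = √(1521.000 + 3481.000) = 70.7
W8: √((38)² + (45)²) = √(1444.000 + 2025.000) = 58.9
W9: √((18)² + (43)²) = √(324.000 + 1849.000) = 46.6
Sorted: W6 (25.0) < W3 (36.7) < W9 (46.6) < W8 (58.9) < W7 (70.7) < W5 (73.5) < …

W6, W3, W9, W8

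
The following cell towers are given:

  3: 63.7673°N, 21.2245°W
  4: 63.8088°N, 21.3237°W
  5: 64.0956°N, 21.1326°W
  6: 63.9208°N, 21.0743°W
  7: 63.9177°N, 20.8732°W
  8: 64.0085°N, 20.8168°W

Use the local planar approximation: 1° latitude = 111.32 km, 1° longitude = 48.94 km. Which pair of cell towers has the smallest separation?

Pairwise distances:
3–4: 6.7016 km
3–5: 36.8221 km
3–6: 18.6016 km
3–7: 23.9979 km
3–8: 33.4523 km
4–5: 33.2682 km
4–6: 17.4478 km
4–7: 25.1605 km
4–8: 33.3110 km
5–6: 19.6668 km
5–7: 23.5235 km
5–8: 18.2449 km
6–7: 9.8479 km
6–8: 15.9412 km
7–8: 10.4780 km
Closest pair: 3–4 at 6.7016 km.

3 and 4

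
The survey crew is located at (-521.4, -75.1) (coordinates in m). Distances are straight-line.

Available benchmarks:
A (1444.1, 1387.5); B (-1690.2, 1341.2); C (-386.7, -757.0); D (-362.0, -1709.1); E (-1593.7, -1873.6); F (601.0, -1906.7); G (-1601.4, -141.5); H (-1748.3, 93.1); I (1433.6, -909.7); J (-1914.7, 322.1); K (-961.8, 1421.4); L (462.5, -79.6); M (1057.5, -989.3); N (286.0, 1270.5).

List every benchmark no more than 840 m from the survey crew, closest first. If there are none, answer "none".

Distances from (-521.4, -75.1):
A: √((1965.5)² + (1462.6)²) = √(3863190.250 + 2139198.760) = 2450.0 m
B: √((-1168.8)² + (1416.3)²) = √(1366093.440 + 2005905.690) = 1836.3 m
C: √((134.7)² + (-681.9)²) = √(18144.090 + 464987.610) = 695.1 m
D: √((159.4)² + (-1634.0)²) = √(25408.360 + 2669956.000) = 1641.8 m
E: √((-1072.3)² + (-1798.5)²) = √(1149827.290 + 3234602.250) = 2093.9 m
F: √((1122.4)² + (-1831.6)²) = √(1259781.760 + 3354758.560) = 2148.1 m
G: √((-1080.0)² + (-66.4)²) = √(1166400.000 + 4408.960) = 1082.0 m
H: √((-1226.9)² + (168.2)²) = √(1505283.610 + 28291.240) = 1238.4 m
I: √((1955.0)² + (-834.6)²) = √(3822025.000 + 696557.160) = 2125.7 m
J: √((-1393.3)² + (397.2)²) = √(1941284.890 + 157767.840) = 1448.8 m
K: √((-440.4)² + (1496.5)²) = √(193952.160 + 2239512.250) = 1560.0 m
L: √((983.9)² + (-4.5)²) = √(968059.210 + 20.250) = 983.9 m
M: √((1578.9)² + (-914.2)²) = √(2492925.210 + 835761.640) = 1824.5 m
N: √((807.4)² + (1345.6)²) = √(651894.760 + 1810639.360) = 1569.2 m
Threshold 840 m: C (695.1 m) is within range.

C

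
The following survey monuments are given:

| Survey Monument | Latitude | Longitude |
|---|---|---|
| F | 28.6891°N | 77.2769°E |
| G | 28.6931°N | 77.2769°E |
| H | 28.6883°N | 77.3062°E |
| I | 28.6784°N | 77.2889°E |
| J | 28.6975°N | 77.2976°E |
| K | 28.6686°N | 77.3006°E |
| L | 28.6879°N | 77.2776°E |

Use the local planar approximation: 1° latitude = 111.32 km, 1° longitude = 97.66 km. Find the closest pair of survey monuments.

Pairwise distances:
F–G: √((0.0040·111.32)² + (0.0000·97.66)²) = √(0.198274 + 0.000000) = 0.4453 km
F–H: √((-0.0008·111.32)² + (0.0293·97.66)²) = √(0.007931 + 8.187827) = 2.8628 km
F–I: √((-0.0107·111.32)² + (0.0120·97.66)²) = √(1.418776 + 1.373396) = 1.6710 km
F–J: √((0.0084·111.32)² + (0.0207·97.66)²) = √(0.874390 + 4.086713) = 2.2274 km
F–K: √((-0.0205·111.32)² + (0.0237·97.66)²) = √(5.207798 + 5.357105) = 3.2504 km
F–L: √((-0.0012·111.32)² + (0.0007·97.66)²) = √(0.017845 + 0.004673) = 0.1501 km
G–H: √((-0.0048·111.32)² + (0.0293·97.66)²) = √(0.285515 + 8.187827) = 2.9109 km
G–I: √((-0.0147·111.32)² + (0.0120·97.66)²) = √(2.677818 + 1.373396) = 2.0128 km
G–J: √((0.0044·111.32)² + (0.0207·97.66)²) = √(0.239912 + 4.086713) = 2.0801 km
G–K: √((-0.0245·111.32)² + (0.0237·97.66)²) = √(7.438383 + 5.357105) = 3.5771 km
G–L: √((-0.0052·111.32)² + (0.0007·97.66)²) = √(0.335084 + 0.004673) = 0.5829 km
H–I: √((-0.0099·111.32)² + (-0.0173·97.66)²) = √(1.214554 + 2.854471) = 2.0172 km
H–J: √((0.0092·111.32)² + (-0.0086·97.66)²) = √(1.048871 + 0.705392) = 1.3245 km
H–K: √((-0.0197·111.32)² + (-0.0056·97.66)²) = √(4.809267 + 0.299095) = 2.2602 km
H–L: √((-0.0004·111.32)² + (-0.0286·97.66)²) = √(0.001983 + 7.801274) = 2.7934 km
I–J: √((0.0191·111.32)² + (0.0087·97.66)²) = √(4.520777 + 0.721892) = 2.2897 km
I–K: √((-0.0098·111.32)² + (0.0117·97.66)²) = √(1.190141 + 1.305585) = 1.5798 km
I–L: √((0.0095·111.32)² + (-0.0113·97.66)²) = √(1.118391 + 1.217840) = 1.5285 km
J–K: √((-0.0289·111.32)² + (0.0030·97.66)²) = √(10.350041 + 0.085837) = 3.2305 km
J–L: √((-0.0096·111.32)² + (-0.0200·97.66)²) = √(1.142060 + 3.814990) = 2.2264 km
K–L: √((0.0193·111.32)² + (-0.0230·97.66)²) = √(4.615949 + 5.045325) = 3.1083 km
Closest pair: F–L at 0.1501 km.

F and L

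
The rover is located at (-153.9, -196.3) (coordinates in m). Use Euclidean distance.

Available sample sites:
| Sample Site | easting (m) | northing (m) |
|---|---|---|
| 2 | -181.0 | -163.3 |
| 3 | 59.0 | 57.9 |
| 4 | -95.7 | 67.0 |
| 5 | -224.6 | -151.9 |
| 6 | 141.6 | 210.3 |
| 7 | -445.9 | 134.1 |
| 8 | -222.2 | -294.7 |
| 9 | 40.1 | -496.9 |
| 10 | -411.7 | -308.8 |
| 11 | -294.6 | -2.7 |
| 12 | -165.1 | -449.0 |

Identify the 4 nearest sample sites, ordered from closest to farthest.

2, 5, 8, 11

Distances from (-153.9, -196.3):
2: 42.7 m
3: 331.6 m
4: 269.7 m
5: 83.5 m
6: 502.6 m
7: 440.9 m
8: 119.8 m
9: 357.8 m
10: 281.3 m
11: 239.3 m
12: 252.9 m
Sorted: 2 (42.7 m) < 5 (83.5 m) < 8 (119.8 m) < 11 (239.3 m) < 12 (252.9 m) < 4 (269.7 m) < …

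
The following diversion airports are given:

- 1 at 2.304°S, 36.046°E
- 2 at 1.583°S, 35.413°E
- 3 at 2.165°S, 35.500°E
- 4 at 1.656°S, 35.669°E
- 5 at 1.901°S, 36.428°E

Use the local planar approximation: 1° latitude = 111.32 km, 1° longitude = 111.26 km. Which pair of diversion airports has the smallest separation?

2 and 4

Pairwise distances:
1–2: √((0.721·111.32)² + (-0.633·111.26)²) = √(6441.94370 + 4960.04402) = 106.780 km
1–3: √((0.139·111.32)² + (-0.546·111.26)²) = √(239.42858 + 3690.31464) = 62.688 km
1–4: √((0.648·111.32)² + (-0.377·111.26)²) = √(5203.51016 + 1759.38470) = 83.444 km
1–5: √((0.403·111.32)² + (0.382·111.26)²) = √(2012.59546 + 1806.36220) = 61.798 km
2–3: √((-0.582·111.32)² + (0.087·111.26)²) = √(4197.51604 + 93.69504) = 65.507 km
2–4: √((-0.073·111.32)² + (0.256·111.26)²) = √(66.03773 + 811.25622) = 29.619 km
2–5: √((-0.318·111.32)² + (1.015·111.26)²) = √(1253.14301 + 12752.93646) = 118.347 km
3–4: √((0.509·111.32)² + (0.169·111.26)²) = √(3210.56865 + 353.55055) = 59.700 km
3–5: √((0.264·111.32)² + (0.928·111.26)²) = √(863.68276 + 10660.41382) = 107.350 km
4–5: √((-0.245·111.32)² + (0.759·111.26)²) = √(743.83835 + 7131.18434) = 88.741 km
Closest pair: 2–4 at 29.619 km.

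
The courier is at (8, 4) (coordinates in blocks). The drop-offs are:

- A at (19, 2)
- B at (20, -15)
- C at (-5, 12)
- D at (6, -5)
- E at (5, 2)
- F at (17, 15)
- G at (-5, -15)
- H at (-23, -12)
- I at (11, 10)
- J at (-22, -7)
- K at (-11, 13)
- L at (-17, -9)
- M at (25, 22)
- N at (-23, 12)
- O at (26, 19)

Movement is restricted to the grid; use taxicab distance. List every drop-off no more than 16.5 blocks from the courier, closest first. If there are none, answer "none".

E, I, D, A

Distances from (8, 4):
A: |11| + |-2| = 11 + 2 = 13 blocks
B: |12| + |-19| = 12 + 19 = 31 blocks
C: |-13| + |8| = 13 + 8 = 21 blocks
D: |-2| + |-9| = 2 + 9 = 11 blocks
E: |-3| + |-2| = 3 + 2 = 5 blocks
F: |9| + |11| = 9 + 11 = 20 blocks
G: |-13| + |-19| = 13 + 19 = 32 blocks
H: |-31| + |-16| = 31 + 16 = 47 blocks
I: |3| + |6| = 3 + 6 = 9 blocks
J: |-30| + |-11| = 30 + 11 = 41 blocks
K: |-19| + |9| = 19 + 9 = 28 blocks
L: |-25| + |-13| = 25 + 13 = 38 blocks
M: |17| + |18| = 17 + 18 = 35 blocks
N: |-31| + |8| = 31 + 8 = 39 blocks
O: |18| + |15| = 18 + 15 = 33 blocks
Threshold 16.5 blocks: E (5 blocks), I (9 blocks), D (11 blocks), A (13 blocks) are within range.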